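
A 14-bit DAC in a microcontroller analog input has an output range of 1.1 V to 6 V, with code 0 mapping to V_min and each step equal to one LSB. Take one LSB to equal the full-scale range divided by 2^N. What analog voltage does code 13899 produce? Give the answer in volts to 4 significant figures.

5.257 V

Full-scale range = 6 V − (1.1 V) = 4.9 V. LSB = 4.9 V / 2^14.
V_out = V_min + code × LSB = 1.1 V + 13899 × 4.9 V / 16384
      = 1.1 V + 4.15681 V = 5.25681 V.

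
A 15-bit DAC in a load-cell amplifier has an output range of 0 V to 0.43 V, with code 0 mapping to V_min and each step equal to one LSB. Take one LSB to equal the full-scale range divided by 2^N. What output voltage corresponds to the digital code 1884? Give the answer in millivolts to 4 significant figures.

24.72 mV

Span = 0.43 V. LSB = 0.43 V / 2^15.
V_out = 0 + 1884 × (0.43/32768) V
      = 0 + 0.0247229 = 0.0247229 V.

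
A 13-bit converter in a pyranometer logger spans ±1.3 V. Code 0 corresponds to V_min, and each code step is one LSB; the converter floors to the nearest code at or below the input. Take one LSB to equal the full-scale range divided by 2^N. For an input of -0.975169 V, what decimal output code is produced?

1023

Full-scale range = 1.3 V − (-1.3 V) = 2.6 V. LSB = 2.6 V / 2^13 ≈ 317.4 µV.
code = ⌊(V_in − V_min)/LSB⌋ = ⌊(V_in − V_min) × 2^13 / range⌋
     = ⌊(-0.975169 − (-1.3)) × 8192 / 2.6⌋ = ⌊0.324831 × 8192/2.6⌋
     = ⌊1023.468⌋ = 1023.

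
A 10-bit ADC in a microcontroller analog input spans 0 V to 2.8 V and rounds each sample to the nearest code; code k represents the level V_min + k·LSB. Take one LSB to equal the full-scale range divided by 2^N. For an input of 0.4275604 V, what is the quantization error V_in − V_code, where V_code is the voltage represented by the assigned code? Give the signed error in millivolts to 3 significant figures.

+0.998 mV

Full-scale range = 2.8 V. LSB = 2.8 V / 2^10 ≈ 2.734 mV.
(V_in − V_min)/LSB = (0.4275604 − (0)) × 1024/2.8 = 156.3649 → nearest code k = 156.
Reconstructed level: 0 + 156 × 2.8/1024 V = 0.4265625000 V.
V_in − V_code = 0.4275604 − (0.4265625000) = +0.998 mV.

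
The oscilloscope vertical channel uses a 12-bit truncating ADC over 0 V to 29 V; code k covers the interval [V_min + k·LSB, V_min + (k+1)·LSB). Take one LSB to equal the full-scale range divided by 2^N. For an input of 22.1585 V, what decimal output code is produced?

Range is 29 V. LSB = 29 V / 2^12 ≈ 7.080 mV.
code = ⌊(V_in − V_min)/LSB⌋ = ⌊(V_in − V_min) × 2^12 / range⌋
     = ⌊(22.1585 − (0)) × 4096 / 29⌋ = ⌊22.1585 × 4096/29⌋
     = ⌊3129.697⌋ = 3129.

3129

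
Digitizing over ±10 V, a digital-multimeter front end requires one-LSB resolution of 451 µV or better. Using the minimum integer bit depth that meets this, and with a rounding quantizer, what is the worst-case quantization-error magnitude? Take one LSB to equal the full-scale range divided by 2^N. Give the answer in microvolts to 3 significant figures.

153 µV

Range = 10 − (-10) = 20 V.
Required number of levels: 20/451 µV = 44346; smallest N with 2^N ≥ that is 16.
LSB = 20 V / 2^16 = 305.18 µV.
Half an LSB is 153 µV.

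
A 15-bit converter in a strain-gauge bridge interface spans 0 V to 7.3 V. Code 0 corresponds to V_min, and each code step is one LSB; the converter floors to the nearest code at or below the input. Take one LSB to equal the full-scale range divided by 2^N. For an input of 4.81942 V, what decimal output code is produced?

21633

V_FS = 7.3 V. LSB = 7.3 V / 2^15 ≈ 222.8 µV.
(V_in − V_min) × 2^15/range = (4.81942 − (0)) × 32768/7.3 = 21633.254.
Floor → code = 21633.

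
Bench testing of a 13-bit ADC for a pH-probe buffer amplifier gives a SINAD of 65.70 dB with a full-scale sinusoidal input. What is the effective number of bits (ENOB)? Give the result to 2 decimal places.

Inverting SNR = 6.02 N + 1.76: N_eff = (65.70 − 1.76)/6.02 = 10.6213.

10.62 bits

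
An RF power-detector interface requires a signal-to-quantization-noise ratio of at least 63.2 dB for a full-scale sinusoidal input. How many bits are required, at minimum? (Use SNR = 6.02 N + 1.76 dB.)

11 bits

Solving 6.02 N ≥ 63.2 − 1.76: N ≥ 10.206. Round up → N = 11.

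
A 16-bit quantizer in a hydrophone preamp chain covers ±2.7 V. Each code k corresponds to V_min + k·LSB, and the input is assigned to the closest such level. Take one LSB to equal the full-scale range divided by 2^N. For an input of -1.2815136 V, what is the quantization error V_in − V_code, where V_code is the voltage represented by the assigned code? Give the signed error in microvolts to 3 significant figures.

The full-scale span is 2.7 − (-2.7) = 5.4 V. LSB = 5.4 V / 2^16 ≈ 82.40 µV.
Position in LSBs: (-1.2815136 − (-2.7)) × 65536/5.4 = 17215.1712; rounding gives k = 17215.
Reconstructed level: -2.7 + 17215 × 5.4/65536 V = -1.2815277100 V.
e = -1.2815136 − (-1.2815277100) = +14.1 µV.

+14.1 µV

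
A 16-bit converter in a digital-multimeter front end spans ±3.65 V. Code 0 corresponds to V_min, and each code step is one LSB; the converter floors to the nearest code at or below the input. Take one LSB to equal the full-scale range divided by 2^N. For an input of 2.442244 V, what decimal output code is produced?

54693

Span: 3.65 V − (-3.65 V) = 7.3 V. LSB = 7.3 V / 2^16 ≈ 111.4 µV.
code = ⌊(V_in − V_min)/LSB⌋ = ⌊(V_in − V_min) × 2^16 / range⌋
     = ⌊(2.442244 − (-3.65)) × 65536 / 7.3⌋ = ⌊6.092244 × 65536/7.3⌋
     = ⌊54693.329⌋ = 54693.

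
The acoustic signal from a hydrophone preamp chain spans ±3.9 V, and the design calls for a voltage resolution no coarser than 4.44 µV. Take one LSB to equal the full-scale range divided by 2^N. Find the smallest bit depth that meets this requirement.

The full-scale span is 3.9 − (-3.9) = 7.8 V.
Need 2^N ≥ 7.8 V / 4.44 µV = 1.757e6 → N_min = 21.

21 bits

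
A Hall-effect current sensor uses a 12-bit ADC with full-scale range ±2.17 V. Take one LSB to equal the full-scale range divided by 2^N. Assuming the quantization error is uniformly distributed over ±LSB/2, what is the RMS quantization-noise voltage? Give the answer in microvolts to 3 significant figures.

Range = 2.17 − (-2.17) = 4.34 V.
Step size = 4.34/4096 V = 1.0596 mV.
V_rms = LSB/√12 = 1.0596 mV / √12 = 306 µV.

306 µV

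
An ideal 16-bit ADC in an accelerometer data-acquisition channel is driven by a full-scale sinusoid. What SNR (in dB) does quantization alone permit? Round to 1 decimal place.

98.1 dB

For an ideal N-bit converter with full-scale sine input, SNR = 6.02 N + 1.76 dB. SNR = 6.02 × 16 + 1.76 = 96.32 + 1.76 = 98.08 dB.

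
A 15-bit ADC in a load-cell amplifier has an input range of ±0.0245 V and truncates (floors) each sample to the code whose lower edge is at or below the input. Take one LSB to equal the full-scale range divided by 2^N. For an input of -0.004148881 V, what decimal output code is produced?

Span: 0.0245 V − (-0.0245 V) = 0.049 V. LSB = 0.049 V / 2^15 ≈ 1.495 µV.
code = ⌊(V_in − V_min)/LSB⌋ = ⌊(V_in − V_min) × 2^15 / range⌋
     = ⌊(-0.004148881 − (-0.0245)) × 32768 / 0.049⌋ = ⌊0.020351119 × 32768/0.049⌋
     = ⌊13609.499⌋ = 13609.

13609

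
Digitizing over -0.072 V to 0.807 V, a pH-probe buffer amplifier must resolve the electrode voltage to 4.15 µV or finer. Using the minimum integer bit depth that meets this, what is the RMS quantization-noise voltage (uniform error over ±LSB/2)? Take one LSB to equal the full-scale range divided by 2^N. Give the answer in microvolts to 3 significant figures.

0.968 µV

The full-scale span is 0.807 − (-0.072) = 0.879 V.
Need 2^N ≥ 0.879 V / 4.15 µV = 211800 → N_min = 18.
Step size = 0.879/262144 V = 3.3531 µV.
RMS noise = LSB/√12 = 0.968 µV.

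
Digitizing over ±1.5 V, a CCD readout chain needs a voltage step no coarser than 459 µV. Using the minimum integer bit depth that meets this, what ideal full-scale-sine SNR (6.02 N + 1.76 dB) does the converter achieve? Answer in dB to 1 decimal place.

Range = 1.5 − (-1.5) = 3 V.
Required number of levels: 3/459 µV = 6535.9; smallest N with 2^N ≥ that is 13.
6.02(13) + 1.76 = 80.02 dB.

80.0 dB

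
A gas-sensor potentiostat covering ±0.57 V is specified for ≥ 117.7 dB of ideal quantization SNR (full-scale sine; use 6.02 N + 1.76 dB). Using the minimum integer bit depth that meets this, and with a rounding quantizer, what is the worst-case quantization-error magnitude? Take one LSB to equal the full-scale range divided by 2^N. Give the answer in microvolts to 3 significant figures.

0.544 µV

Full-scale range = 0.57 V − (-0.57 V) = 1.14 V.
Solving 6.02 N ≥ 117.7 − 1.76: N ≥ 19.259. Round up → N = 20.
Step size = 1.14/1048576 V = 1.0872 µV.
|e|_max = LSB/2 = 0.544 µV.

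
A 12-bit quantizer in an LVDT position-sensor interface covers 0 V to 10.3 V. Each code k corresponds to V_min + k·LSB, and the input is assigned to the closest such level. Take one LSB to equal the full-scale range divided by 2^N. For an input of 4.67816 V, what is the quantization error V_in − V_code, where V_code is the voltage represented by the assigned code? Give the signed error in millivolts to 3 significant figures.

+0.914 mV

Span = 10.3 V. LSB = 10.3 V / 2^12 ≈ 2.515 mV.
(4.67816 − (0)) / LSB = 4.67816 × 4096/10.3 = 1860.3634. Nearest integer: k = 1860.
V_code = 0 + (1860/4096) × 10.3 = 4.677246094 V.
e = 4.67816 − (4.677246094) = +0.914 mV.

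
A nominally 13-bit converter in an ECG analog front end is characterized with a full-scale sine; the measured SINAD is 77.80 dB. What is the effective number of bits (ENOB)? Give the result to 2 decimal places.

ENOB = (77.80 − 1.76)/6.02 = 12.6312 bits.

12.63 bits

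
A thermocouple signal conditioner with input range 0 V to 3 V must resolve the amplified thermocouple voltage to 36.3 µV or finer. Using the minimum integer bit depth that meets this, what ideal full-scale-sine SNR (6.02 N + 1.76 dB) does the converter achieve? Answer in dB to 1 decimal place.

104.1 dB

Range is 3 V.
Levels needed ≥ 3/36.3 µV = 82640. 2^17 = 131072 suffices, so N_min = 17.
6.02(17) + 1.76 = 104.10 dB.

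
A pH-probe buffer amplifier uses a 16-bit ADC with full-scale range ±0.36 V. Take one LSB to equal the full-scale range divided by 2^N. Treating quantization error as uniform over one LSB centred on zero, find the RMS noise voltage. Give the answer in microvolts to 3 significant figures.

Span: 0.36 V − (-0.36 V) = 0.72 V.
One LSB is 0.72 V / 65536 = 10.986 µV.
For a uniform distribution on [−LSB/2, +LSB/2], V_rms = LSB/√12 = 10.986 µV/3.4641 = 3.17 µV.

3.17 µV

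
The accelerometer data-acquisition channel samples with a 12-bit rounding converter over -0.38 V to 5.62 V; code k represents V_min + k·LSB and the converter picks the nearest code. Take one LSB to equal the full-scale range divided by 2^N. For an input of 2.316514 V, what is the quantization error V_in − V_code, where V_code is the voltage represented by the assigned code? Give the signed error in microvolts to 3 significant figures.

The full-scale span is 5.62 − (-0.38) = 6 V. LSB = 6 V / 2^12 ≈ 1.465 mV.
(V_in − V_min)/LSB = (2.316514 − (-0.38)) × 4096/6 = 1840.8202 → nearest code k = 1841.
V_code = -0.38 + (1841/4096) × 6 = 2.316777344 V.
V_in − V_code = 2.316514 − (2.316777344) = −263 µV.

−263 µV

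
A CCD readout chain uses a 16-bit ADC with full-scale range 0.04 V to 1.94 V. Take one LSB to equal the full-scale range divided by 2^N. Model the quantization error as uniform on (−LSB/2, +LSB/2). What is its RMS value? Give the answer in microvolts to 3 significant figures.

8.37 µV

Span: 1.94 V − (0.04 V) = 1.9 V.
One LSB is 1.9 V / 65536 = 28.992 µV.
For a uniform distribution on [−LSB/2, +LSB/2], V_rms = LSB/√12 = 28.992 µV/3.4641 = 8.37 µV.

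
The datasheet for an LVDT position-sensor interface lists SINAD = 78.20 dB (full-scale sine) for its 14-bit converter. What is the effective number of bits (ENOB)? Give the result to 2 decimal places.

12.70 bits

Inverting SNR = 6.02 N + 1.76: N_eff = (78.20 − 1.76)/6.02 = 12.6977.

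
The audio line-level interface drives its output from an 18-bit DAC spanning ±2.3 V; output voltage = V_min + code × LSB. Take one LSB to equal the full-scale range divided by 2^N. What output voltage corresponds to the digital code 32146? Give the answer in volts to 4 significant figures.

-1.736 V

Span: 2.3 V − (-2.3 V) = 4.6 V. LSB = 4.6 V / 2^18.
Output = V_min + (32146/262144) × range = -2.3 + 0.122627 × 4.6 V
      = -2.3 + 0.564085 = -1.73591 V.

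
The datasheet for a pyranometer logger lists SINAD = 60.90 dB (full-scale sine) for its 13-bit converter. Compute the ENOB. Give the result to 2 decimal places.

(60.90 − 1.76) / 6.02 = 59.14/6.02 = 9.8239 effective bits.

9.82 bits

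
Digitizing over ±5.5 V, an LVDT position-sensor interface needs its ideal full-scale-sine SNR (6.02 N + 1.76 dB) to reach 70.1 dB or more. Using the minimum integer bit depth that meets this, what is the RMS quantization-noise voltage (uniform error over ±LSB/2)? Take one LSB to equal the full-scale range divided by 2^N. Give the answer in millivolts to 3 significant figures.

Full-scale range = 5.5 V − (-5.5 V) = 11 V.
N ≥ (70.1 − 1.76)/6.02 = 11.352 → N_min = 12.
LSB = 11 V ÷ 2^12 = 11/4096 V = 2.6855 mV.
RMS noise = LSB/√12 = 0.775 mV.

0.775 mV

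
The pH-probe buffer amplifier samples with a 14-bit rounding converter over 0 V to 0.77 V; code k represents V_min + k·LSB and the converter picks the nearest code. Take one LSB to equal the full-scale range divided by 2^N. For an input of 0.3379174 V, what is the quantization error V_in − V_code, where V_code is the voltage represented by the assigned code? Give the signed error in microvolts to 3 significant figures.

+8.46 µV

Range is 0.77 V. LSB = 0.77 V / 2^14 ≈ 47.00 µV.
Position in LSBs: (0.3379174 − (0)) × 16384/0.77 = 7190.1801; rounding gives k = 7190.
V_code = V_min + k × range/2^14 = 0 + 7190 × 0.77/16384 = 0.33790893555 V.
e = 0.3379174 − (0.33790893555) = +8.46 µV.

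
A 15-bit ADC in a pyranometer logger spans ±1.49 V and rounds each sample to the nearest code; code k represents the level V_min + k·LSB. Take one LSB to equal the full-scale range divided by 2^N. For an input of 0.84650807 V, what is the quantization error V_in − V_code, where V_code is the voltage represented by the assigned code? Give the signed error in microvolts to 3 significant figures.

+16.4 µV

The full-scale span is 1.49 − (-1.49) = 2.98 V. LSB = 2.98 V / 2^15 ≈ 90.94 µV.
(0.84650807 − (-1.49)) / LSB = 2.33650807 × 32768/2.98 = 25692.1800. Nearest integer: k = 25692.
Reconstructed level: -1.49 + 25692 × 2.98/32768 V = 0.84649169922 V.
Error = V_in − V_code = 0.84650807 − (0.84649169922) = +16.4 µV.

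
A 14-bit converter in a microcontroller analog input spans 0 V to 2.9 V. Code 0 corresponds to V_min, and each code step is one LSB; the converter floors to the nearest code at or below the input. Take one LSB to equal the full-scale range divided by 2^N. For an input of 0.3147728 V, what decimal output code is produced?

Full-scale range = 2.9 V. LSB = 2.9 V / 2^14 ≈ 177.0 µV.
code = ⌊(V_in − V_min)/LSB⌋ = ⌊(V_in − V_min) × 2^14 / range⌋
     = ⌊(0.3147728 − (0)) × 16384 / 2.9⌋ = ⌊0.3147728 × 16384/2.9⌋
     = ⌊1778.358⌋ = 1778.

1778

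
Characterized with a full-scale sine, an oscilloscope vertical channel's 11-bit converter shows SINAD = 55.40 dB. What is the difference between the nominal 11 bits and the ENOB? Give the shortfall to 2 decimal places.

2.09 bits

N_eff = (55.40 − 1.76)/6.02 = 8.9103 bits.
Lost resolution: 11 − 8.9103 = 2.0897 bits.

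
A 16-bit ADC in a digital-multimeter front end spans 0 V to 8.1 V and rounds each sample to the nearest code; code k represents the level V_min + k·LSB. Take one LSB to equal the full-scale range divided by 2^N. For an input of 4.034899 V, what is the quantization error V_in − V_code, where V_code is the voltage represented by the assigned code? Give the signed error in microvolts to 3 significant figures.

−22.3 µV

Range is 8.1 V. LSB = 8.1 V / 2^16 ≈ 123.6 µV.
(V_in − V_min)/LSB = (4.034899 − (0)) × 65536/8.1 = 32645.8199 → nearest code k = 32646.
V_code = 0 + (32646/65536) × 8.1 = 4.0349212646 V.
Error = V_in − V_code = 4.034899 − (4.0349212646) = −22.3 µV.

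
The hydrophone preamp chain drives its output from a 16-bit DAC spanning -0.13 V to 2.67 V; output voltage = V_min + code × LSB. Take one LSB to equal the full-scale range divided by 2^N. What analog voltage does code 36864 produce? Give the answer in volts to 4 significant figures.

Full-scale range = 2.67 V − (-0.13 V) = 2.8 V. LSB = 2.8 V / 2^16.
Output = V_min + (36864/65536) × range = -0.13 + 0.562500 × 2.8 V
      = -0.13 + 1.57500 = 1.44500 V.

1.445 V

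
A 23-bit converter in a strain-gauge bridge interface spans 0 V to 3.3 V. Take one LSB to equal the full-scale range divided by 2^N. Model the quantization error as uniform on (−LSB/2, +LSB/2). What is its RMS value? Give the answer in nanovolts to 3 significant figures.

114 nV

Range is 3.3 V.
LSB = 3.3 V / 2^23 = 393.39 nV.
σ_q = LSB/√12 = 393.39 nV/3.4641 = 114 nV.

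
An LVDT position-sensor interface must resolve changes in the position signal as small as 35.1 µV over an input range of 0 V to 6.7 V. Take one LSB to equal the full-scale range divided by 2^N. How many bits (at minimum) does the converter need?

V_FS = 6.7 V.
Need 2^N ≥ 6.7 V / 35.1 µV = 190900 → N_min = 18.

18 bits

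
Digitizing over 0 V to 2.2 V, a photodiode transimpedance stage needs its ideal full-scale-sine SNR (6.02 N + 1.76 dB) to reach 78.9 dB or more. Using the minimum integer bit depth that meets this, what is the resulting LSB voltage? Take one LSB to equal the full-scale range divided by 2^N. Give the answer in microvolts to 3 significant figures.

Full-scale range = 2.2 V.
N ≥ (78.9 − 1.76)/6.02 = 12.814 → N_min = 13.
Step size = 2.2/8192 V = 269 µV.

269 µV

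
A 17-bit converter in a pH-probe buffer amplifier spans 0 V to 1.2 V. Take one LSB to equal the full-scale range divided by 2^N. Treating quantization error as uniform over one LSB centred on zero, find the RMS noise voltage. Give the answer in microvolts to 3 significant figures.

Full-scale range = 1.2 V.
One LSB is 1.2 V / 131072 = 9.1553 µV.
For a uniform distribution on [−LSB/2, +LSB/2], V_rms = LSB/√12 = 9.1553 µV/3.4641 = 2.64 µV.

2.64 µV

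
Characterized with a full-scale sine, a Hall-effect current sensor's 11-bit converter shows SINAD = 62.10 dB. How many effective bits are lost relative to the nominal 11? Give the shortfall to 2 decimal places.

N_eff = (62.10 − 1.76)/6.02 = 10.0233 bits.
11 − 10.0233 = 0.98 bits below nominal.

0.98 bits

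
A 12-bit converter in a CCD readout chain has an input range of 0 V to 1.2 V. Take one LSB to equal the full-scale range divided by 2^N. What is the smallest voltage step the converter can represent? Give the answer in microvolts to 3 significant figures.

293 µV

Range is 1.2 V.
There are 2^12 = 4096 steps.
LSB = 1.2 V ÷ 2^12 = 1.2/4096 V = 293 µV.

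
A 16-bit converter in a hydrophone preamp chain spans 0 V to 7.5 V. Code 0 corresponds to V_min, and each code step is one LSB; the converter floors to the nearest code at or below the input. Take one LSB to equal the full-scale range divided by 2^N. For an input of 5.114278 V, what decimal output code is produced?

Range is 7.5 V. LSB = 7.5 V / 2^16 ≈ 114.4 µV.
(V_in − V_min) × 2^16/range = (5.114278 − (0)) × 65536/7.5 = 44689.243.
Floor → code = 44689.

44689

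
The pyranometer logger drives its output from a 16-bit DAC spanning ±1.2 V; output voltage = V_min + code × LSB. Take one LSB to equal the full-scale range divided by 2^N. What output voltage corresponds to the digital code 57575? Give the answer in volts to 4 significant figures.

Range = 1.2 − (-1.2) = 2.4 V. LSB = 2.4 V / 2^16.
V_out = -1.2 + 57575 × (2.4/65536) V
      = -1.2 V + 2.10846 V = 0.908459 V.

0.9085 V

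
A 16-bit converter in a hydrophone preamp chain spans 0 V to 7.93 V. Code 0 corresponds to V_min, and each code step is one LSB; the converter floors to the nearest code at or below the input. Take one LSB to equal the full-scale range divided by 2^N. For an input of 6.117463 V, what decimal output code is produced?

V_FS = 7.93 V. LSB = 7.93 V / 2^16 ≈ 121.0 µV.
(V_in − V_min) × 2^16/range = (6.117463 − (0)) × 65536/7.93 = 50556.627.
Floor → code = 50556.

50556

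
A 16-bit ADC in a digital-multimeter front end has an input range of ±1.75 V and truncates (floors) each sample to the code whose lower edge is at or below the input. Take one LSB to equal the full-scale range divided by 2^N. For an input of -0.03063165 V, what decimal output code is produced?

Range = 1.75 − (-1.75) = 3.5 V. LSB = 3.5 V / 2^16 ≈ 53.41 µV.
code = ⌊(V_in − V_min)/LSB⌋ = ⌊(V_in − V_min) × 2^16 / range⌋
     = ⌊(-0.03063165 − (-1.75)) × 65536 / 3.5⌋ = ⌊1.71936835 × 65536/3.5⌋
     = ⌊32194.435⌋ = 32194.

32194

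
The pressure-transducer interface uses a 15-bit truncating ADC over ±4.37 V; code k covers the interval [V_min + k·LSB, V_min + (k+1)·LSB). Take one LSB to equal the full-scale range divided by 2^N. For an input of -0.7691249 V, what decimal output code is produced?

13500

The full-scale span is 4.37 − (-4.37) = 8.74 V. LSB = 8.74 V / 2^15 ≈ 266.7 µV.
V_in − V_min = -0.7691249 − (-4.37) = 3.6008751 V.
Divide by LSB: 3.6008751 × 32768/8.74 = 13500.3976.
Truncating gives code 13500.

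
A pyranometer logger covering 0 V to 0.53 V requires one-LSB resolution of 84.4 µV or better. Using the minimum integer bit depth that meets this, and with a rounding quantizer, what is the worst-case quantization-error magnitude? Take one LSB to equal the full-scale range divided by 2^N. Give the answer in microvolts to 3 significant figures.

Full-scale range = 0.53 V.
Required number of levels: 0.53/84.4 µV = 6279.6; smallest N with 2^N ≥ that is 13.
Step size = 0.53/8192 V = 64.697 µV.
|e|_max = LSB/2 = 32.3 µV.

32.3 µV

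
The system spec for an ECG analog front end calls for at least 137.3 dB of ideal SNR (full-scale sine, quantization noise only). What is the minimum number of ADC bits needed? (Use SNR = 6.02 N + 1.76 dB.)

23 bits

Solving 6.02 N ≥ 137.3 − 1.76: N ≥ 22.515. Round up → N = 23.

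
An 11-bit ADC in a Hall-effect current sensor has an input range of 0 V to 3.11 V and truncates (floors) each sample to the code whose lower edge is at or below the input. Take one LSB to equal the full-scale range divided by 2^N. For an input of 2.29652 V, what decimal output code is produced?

V_FS = 3.11 V. LSB = 3.11 V / 2^11 ≈ 1.519 mV.
V_in − V_min = 2.29652 − (0) = 2.29652 V.
Divide by LSB: 2.29652 × 2048/3.11 = 1512.3064.
Truncating gives code 1512.

1512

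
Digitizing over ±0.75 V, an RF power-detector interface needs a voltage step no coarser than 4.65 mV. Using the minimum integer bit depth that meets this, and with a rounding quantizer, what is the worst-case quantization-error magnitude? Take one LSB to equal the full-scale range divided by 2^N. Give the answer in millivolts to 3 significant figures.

The full-scale span is 0.75 − (-0.75) = 1.5 V.
Required number of levels: 1.5/4.65 mV = 322.58; smallest N with 2^N ≥ that is 9.
LSB = 1.5 V ÷ 2^9 = 1.5/512 V = 2.9297 mV.
Half an LSB is 1.46 mV.

1.46 mV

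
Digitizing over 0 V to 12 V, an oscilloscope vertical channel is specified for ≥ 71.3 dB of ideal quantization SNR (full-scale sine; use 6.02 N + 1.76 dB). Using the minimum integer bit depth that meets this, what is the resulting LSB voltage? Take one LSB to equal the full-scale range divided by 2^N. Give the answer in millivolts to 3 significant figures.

2.93 mV

V_FS = 12 V.
Solving 6.02 N ≥ 71.3 − 1.76: N ≥ 11.551. Round up → N = 12.
One LSB is 12 V / 4096 = 2.93 mV.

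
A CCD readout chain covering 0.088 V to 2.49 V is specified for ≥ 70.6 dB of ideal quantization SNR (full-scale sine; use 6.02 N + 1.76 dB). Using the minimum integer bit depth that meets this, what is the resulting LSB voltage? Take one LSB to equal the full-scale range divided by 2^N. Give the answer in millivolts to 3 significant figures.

Full-scale range = 2.49 V − (0.088 V) = 2.402 V.
Required N = ⌈(70.6 − 1.76)/6.02⌉ = ⌈11.435⌉ = 12.
LSB = 2.402 V ÷ 2^12 = 2.402/4096 V = 0.586 mV.

0.586 mV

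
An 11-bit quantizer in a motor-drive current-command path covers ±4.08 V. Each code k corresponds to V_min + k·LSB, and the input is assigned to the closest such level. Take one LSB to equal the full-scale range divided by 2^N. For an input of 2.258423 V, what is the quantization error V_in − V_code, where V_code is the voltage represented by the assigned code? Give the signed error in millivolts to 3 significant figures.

The full-scale span is 4.08 − (-4.08) = 8.16 V. LSB = 8.16 V / 2^11 ≈ 3.984 mV.
(2.258423 − (-4.08)) / LSB = 6.338423 × 2048/8.16 = 1590.8199. Nearest integer: k = 1591.
V_code = V_min + k × range/2^11 = -4.08 + 1591 × 8.16/2048 = 2.259140625 V.
V_in − V_code = 2.258423 − (2.259140625) = −0.718 mV.

−0.718 mV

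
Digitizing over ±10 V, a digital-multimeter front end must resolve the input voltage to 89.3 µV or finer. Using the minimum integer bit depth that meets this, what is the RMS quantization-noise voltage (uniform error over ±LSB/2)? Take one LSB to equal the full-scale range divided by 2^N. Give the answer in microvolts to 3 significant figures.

Range = 10 − (-10) = 20 V.
Required number of levels: 20/89.3 µV = 223960; smallest N with 2^N ≥ that is 18.
LSB = 20 V / 2^18 = 76.294 µV.
σ_q = LSB/√12 = 76.294 µV/3.4641 = 22.0 µV.

22.0 µV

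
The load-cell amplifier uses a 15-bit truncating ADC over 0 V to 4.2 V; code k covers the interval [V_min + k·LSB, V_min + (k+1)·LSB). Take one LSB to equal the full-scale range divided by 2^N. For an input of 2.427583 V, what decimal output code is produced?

18939

Range is 4.2 V. LSB = 4.2 V / 2^15 ≈ 128.2 µV.
(V_in − V_min) × 2^15/range = (2.427583 − (0)) × 32768/4.2 = 18939.771.
Floor → code = 18939.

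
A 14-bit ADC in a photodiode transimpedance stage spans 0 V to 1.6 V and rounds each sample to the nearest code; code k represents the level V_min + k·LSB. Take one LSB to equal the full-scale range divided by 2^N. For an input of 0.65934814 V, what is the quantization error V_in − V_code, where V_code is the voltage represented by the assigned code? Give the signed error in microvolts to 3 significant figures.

−26.9 µV

Span = 1.6 V. LSB = 1.6 V / 2^14 ≈ 97.66 µV.
Position in LSBs: (0.65934814 − (0)) × 16384/1.6 = 6751.7250; rounding gives k = 6752.
Reconstructed level: 0 + 6752 × 1.6/16384 V = 0.65937500000 V.
e = 0.65934814 − (0.65937500000) = −26.9 µV.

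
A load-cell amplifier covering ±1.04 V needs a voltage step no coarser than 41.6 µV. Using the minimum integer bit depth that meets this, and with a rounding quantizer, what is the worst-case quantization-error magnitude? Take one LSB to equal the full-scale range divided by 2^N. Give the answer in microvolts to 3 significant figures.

15.9 µV

Full-scale range = 1.04 V − (-1.04 V) = 2.08 V.
Required number of levels: 2.08/41.6 µV = 50000; smallest N with 2^N ≥ that is 16.
LSB = 2.08 V / 2^16 = 31.738 µV.
Max error for round-to-nearest is LSB/2 = 15.9 µV.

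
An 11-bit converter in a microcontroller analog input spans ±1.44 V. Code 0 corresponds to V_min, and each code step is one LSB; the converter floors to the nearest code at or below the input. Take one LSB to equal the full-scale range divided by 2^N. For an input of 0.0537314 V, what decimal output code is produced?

Range = 1.44 − (-1.44) = 2.88 V. LSB = 2.88 V / 2^11 ≈ 1.406 mV.
V_in − V_min = 0.0537314 − (-1.44) = 1.4937314 V.
Divide by LSB: 1.4937314 × 2048/2.88 = 1062.2090.
Truncating gives code 1062.

1062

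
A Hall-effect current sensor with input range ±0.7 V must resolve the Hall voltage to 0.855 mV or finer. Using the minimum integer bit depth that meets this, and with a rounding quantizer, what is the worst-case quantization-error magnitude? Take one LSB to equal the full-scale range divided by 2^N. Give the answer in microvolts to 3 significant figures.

The full-scale span is 0.7 − (-0.7) = 1.4 V.
1.4 V / 0.855 mV = 1637. Since 2^10 = 1024 and 2^11 = 2048, N = 11.
Step size = 1.4/2048 V = 0.68359 mV.
Max error for round-to-nearest is LSB/2 = 342 µV.

342 µV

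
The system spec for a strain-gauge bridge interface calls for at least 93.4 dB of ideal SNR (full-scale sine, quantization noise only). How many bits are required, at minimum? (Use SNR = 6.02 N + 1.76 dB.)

Solving 6.02 N ≥ 93.4 − 1.76: N ≥ 15.223. Round up → N = 16.

16 bits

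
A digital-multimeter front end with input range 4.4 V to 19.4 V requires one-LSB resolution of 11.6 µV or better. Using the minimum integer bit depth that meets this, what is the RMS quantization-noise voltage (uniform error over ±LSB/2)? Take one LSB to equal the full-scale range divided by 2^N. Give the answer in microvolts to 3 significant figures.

Full-scale range = 19.4 V − (4.4 V) = 15 V.
Required number of levels: 15/11.6 µV = 1.2931e6; smallest N with 2^N ≥ that is 21.
LSB = 15 V / 2^21 = 7.1526 µV.
RMS noise = LSB/√12 = 2.06 µV.

2.06 µV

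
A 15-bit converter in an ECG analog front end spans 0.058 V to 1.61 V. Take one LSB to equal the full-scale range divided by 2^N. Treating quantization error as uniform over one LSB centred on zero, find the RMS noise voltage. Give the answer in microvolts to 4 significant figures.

Range = 1.61 − (0.058) = 1.552 V.
LSB = 1.552 V ÷ 2^15 = 1.552/32768 V = 47.3633 µV.
RMS of a uniform error over width LSB is LSB/√12 = 13.67 µV.

13.67 µV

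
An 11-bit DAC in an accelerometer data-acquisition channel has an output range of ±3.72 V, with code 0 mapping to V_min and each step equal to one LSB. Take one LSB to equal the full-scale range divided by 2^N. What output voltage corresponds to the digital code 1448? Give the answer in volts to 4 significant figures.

The full-scale span is 3.72 − (-3.72) = 7.44 V. LSB = 7.44 V / 2^11.
V_out = -3.72 + 1448 × (7.44/2048) V
      = -3.72 + 5.26031 = 1.54031 V.

1.540 V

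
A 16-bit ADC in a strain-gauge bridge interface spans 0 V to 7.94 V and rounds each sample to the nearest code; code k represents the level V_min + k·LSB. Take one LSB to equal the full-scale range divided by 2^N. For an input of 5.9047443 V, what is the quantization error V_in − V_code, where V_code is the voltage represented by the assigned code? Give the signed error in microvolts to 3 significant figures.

+23.5 µV

Range is 7.94 V. LSB = 7.94 V / 2^16 ≈ 121.2 µV.
Position in LSBs: (5.9047443 − (0)) × 65536/7.94 = 48737.1943; rounding gives k = 48737.
Reconstructed level: 0 + 48737 × 7.94/65536 V = 5.9047207642 V.
e = 5.9047443 − (5.9047207642) = +23.5 µV.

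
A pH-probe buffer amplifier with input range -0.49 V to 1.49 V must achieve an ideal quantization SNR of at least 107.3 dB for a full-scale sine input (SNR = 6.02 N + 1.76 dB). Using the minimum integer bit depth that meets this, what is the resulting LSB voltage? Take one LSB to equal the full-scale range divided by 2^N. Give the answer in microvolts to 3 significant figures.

7.55 µV

The full-scale span is 1.49 − (-0.49) = 1.98 V.
N ≥ (107.3 − 1.76)/6.02 = 17.532 → N_min = 18.
One LSB is 1.98 V / 262144 = 7.55 µV.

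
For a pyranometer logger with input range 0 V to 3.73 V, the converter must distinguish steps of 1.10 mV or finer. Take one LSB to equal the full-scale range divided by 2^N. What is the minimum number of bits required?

12 bits

Range is 3.73 V.
Levels needed ≥ 3.73/1.10 mV = 3391. 2^12 = 4096 suffices, so N_min = 12.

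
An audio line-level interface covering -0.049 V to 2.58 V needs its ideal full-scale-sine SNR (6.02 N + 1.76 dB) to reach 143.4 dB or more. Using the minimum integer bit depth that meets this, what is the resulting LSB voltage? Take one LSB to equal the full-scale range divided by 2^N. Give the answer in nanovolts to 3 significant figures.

Span: 2.58 V − (-0.049 V) = 2.629 V.
N ≥ (143.4 − 1.76)/6.02 = 23.528 → N_min = 24.
One LSB is 2.629 V / 16777216 = 157 nV.

157 nV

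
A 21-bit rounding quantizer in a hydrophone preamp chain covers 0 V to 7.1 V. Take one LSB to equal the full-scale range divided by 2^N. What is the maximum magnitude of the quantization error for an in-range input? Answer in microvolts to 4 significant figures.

1.693 µV

Full-scale range = 7.1 V.
Step size = 7.1/2097152 V = 3.38554 µV.
A rounding quantizer has |error| ≤ LSB/2 = 1.693 µV.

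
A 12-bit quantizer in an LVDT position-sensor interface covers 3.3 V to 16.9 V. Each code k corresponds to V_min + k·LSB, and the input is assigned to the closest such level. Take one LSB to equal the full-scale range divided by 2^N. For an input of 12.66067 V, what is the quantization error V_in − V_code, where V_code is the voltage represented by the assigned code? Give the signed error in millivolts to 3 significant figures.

+0.709 mV

Range = 16.9 − (3.3) = 13.6 V. LSB = 13.6 V / 2^12 ≈ 3.320 mV.
(V_in − V_min)/LSB = (12.66067 − (3.3)) × 4096/13.6 = 2819.2136 → nearest code k = 2819.
V_code = V_min + k × range/2^12 = 3.3 + 2819 × 13.6/4096 = 12.65996094 V.
e = 12.66067 − (12.65996094) = +0.709 mV.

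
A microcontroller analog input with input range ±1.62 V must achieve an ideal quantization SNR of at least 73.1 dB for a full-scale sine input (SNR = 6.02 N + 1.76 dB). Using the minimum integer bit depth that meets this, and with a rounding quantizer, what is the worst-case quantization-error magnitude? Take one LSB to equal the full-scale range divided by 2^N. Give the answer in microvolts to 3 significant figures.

396 µV

The full-scale span is 1.62 − (-1.62) = 3.24 V.
Solving 6.02 N ≥ 73.1 − 1.76: N ≥ 11.850. Round up → N = 12.
LSB = 3.24 V / 2^12 = 0.79102 mV.
|e|_max = LSB/2 = 396 µV.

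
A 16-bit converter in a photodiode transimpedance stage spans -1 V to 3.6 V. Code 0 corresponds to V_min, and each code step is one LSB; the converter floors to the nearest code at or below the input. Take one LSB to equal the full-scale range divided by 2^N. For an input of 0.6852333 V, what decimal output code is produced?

24009

Span: 3.6 V − (-1 V) = 4.6 V. LSB = 4.6 V / 2^16 ≈ 70.19 µV.
code = ⌊(V_in − V_min)/LSB⌋ = ⌊(V_in − V_min) × 2^16 / range⌋
     = ⌊(0.6852333 − (-1)) × 65536 / 4.6⌋ = ⌊1.6852333 × 65536/4.6⌋
     = ⌊24009.446⌋ = 24009.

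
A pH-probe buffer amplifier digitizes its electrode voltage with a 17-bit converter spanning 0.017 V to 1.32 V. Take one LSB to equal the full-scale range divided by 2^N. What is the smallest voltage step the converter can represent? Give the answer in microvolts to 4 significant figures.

The full-scale span is 1.32 − (0.017) = 1.303 V.
2^17 = 131072 levels.
LSB = 1.303 V / 2^17 = 9.941 µV.

9.941 µV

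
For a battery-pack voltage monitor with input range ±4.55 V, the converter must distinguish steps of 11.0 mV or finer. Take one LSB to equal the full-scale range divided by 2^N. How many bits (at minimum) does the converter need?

Range = 4.55 − (-4.55) = 9.1 V.
Need 2^N ≥ 9.1 V / 11.0 mV = 827.3 → N_min = 10.

10 bits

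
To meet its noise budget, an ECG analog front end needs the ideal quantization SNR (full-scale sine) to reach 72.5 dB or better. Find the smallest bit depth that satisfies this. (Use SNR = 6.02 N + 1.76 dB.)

N ≥ (72.5 − 1.76)/6.02 = 11.751 → N_min = 12.

12 bits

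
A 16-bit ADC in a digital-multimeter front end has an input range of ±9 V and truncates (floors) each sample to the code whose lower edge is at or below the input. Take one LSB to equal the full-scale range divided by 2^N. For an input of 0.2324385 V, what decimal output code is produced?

The full-scale span is 9 − (-9) = 18 V. LSB = 18 V / 2^16 ≈ 274.7 µV.
(V_in − V_min) × 2^16/range = (0.2324385 − (-9)) × 65536/18 = 33614.283.
Floor → code = 33614.

33614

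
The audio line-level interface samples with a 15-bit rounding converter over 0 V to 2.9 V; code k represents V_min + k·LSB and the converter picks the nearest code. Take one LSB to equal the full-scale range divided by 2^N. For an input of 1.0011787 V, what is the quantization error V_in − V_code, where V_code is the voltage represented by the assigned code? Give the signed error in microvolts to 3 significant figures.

−32.8 µV

Span = 2.9 V. LSB = 2.9 V / 2^15 ≈ 88.50 µV.
(V_in − V_min)/LSB = (1.0011787 − (0)) × 32768/2.9 = 11312.6288 → nearest code k = 11313.
V_code = V_min + k × range/2^15 = 0 + 11313 × 2.9/32768 = 1.0012115479 V.
e = 1.0011787 − (1.0012115479) = −32.8 µV.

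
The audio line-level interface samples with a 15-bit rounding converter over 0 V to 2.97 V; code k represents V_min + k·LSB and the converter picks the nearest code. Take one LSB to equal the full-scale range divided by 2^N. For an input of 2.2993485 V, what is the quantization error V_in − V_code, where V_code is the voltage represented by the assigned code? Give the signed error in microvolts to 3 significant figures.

Full-scale range = 2.97 V. LSB = 2.97 V / 2^15 ≈ 90.64 µV.
Position in LSBs: (2.2993485 − (0)) × 32768/2.97 = 25368.7043; rounding gives k = 25369.
Reconstructed level: 0 + 25369 × 2.97/32768 V = 2.2993753052 V.
Error = V_in − V_code = 2.2993485 − (2.2993753052) = −26.8 µV.

−26.8 µV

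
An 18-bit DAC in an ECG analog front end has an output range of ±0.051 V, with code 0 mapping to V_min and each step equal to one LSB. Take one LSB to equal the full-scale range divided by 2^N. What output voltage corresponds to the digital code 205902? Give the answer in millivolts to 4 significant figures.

The full-scale span is 0.051 − (-0.051) = 0.102 V. LSB = 0.102 V / 2^18.
V_out = V_min + code × LSB = -0.051 V + 205902 × 0.102 V / 262144
      = -0.051 V + 0.0801163 V = 0.0291163 V.

29.12 mV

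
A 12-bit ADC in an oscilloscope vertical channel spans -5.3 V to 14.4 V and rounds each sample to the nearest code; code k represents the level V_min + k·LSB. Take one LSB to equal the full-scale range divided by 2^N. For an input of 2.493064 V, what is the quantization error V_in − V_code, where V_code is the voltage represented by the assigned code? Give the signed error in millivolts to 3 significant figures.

+1.56 mV

Range = 14.4 − (-5.3) = 19.7 V. LSB = 19.7 V / 2^12 ≈ 4.810 mV.
Position in LSBs: (2.493064 − (-5.3)) × 4096/19.7 = 1620.3244; rounding gives k = 1620.
V_code = -5.3 + (1620/4096) × 19.7 = 2.491503906 V.
e = 2.493064 − (2.491503906) = +1.56 mV.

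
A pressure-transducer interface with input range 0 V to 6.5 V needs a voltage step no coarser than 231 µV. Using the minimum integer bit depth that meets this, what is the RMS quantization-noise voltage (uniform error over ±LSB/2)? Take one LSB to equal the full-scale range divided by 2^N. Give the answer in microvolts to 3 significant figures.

57.3 µV

V_FS = 6.5 V.
Need 2^N ≥ 6.5 V / 231 µV = 28140 → N_min = 15.
Step size = 6.5/32768 V = 198.36 µV.
V_rms = LSB/√12 = 57.3 µV.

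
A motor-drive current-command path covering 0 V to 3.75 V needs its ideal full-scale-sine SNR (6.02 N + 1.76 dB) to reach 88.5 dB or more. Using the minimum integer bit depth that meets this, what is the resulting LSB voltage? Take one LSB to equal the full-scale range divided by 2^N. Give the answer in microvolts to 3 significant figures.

Full-scale range = 3.75 V.
6.02 N + 1.76 ≥ 88.5 gives N ≥ 14.409, so the minimum integer is 15.
LSB = 3.75 V ÷ 2^15 = 3.75/32768 V = 114 µV.

114 µV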